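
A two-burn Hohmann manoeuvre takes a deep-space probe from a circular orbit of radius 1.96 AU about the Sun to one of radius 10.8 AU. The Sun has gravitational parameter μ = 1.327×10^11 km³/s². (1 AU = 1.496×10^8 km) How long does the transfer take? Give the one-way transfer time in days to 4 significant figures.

t = 2943 days

In km: r₁ = 1.96 × 1.496×10^8 = 2.93216×10^8 km; r₂ = 10.8 × 1.496×10^8 = 1.61568×10^9 km.
Transfer-ellipse semi-major axis a_t = (r₁ + r₂)/2 = (2.93216×10^8 + 1.61568×10^9)/2 = 9.54448×10^8 km.
By Kepler's third law the transfer-orbit period is T = 2π√(a_t³/μ), so t = T/2 = 2.543×10^8 s.
Converting: 2.543×10^8 s ÷ 86400 s/day = 2943 days.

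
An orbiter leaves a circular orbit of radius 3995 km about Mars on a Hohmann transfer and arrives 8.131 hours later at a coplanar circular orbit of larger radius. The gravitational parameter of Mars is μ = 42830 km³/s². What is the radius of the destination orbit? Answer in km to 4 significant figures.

r₂ = 26990 km

Transfer time t = 8.131 hours = 29271.6 s, and t = π√(a_t³/μ).
So a_t = (μ t²/π²)^(1/3) = (42830 × (29271.6)² / π²)^(1/3) = 15492 km.
Since a_t = (r₁ + r₂)/2, r₂ = 2a_t − r₁ = 2×15492 − 3995 = 26989 km.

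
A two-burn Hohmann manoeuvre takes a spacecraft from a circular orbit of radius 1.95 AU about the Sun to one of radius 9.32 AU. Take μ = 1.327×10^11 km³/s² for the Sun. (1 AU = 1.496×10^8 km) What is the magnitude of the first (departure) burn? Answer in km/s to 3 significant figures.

In km: r₁ = 1.95 × 1.496×10^8 = 2.9172×10^8 km; r₂ = 9.32 × 1.496×10^8 = 1.394272×10^9 km.
Semi-major axis of the transfer orbit: a_t = (2.9172×10^8 + 1.394272×10^9)/2 = 8.42996×10^8 km.
On the circular orbit at r = 2.9172×10^8 km, v_c = √(μ/r) = 21.328 km/s.
Transfer-orbit speed at the same r (vis-viva, a = a_t): v_t = √[μ(2/r − 1/a_t)] = 27.429 km/s.
Δv₁ = |v_t − v_c| = |27.429 − 21.328| = 6.101 km/s.

Δv₁ = 6.10 km/s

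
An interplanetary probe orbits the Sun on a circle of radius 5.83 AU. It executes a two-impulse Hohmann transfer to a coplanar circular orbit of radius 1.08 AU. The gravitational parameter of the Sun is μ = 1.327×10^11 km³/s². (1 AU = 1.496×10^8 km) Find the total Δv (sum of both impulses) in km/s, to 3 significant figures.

Δv = 14.0 km/s

In km: r₁ = 5.83 × 1.496×10^8 = 8.72168×10^8 km; r₂ = 1.08 × 1.496×10^8 = 1.61568×10^8 km.
The Hohmann ellipse has a_t = (r₁ + r₂)/2 = 5.16868×10^8 km.
At r₁ the circular-orbit speed is v₁ = √(μ/r₁) = 12.3349 km/s.
Transfer-orbit speed at r₁ (vis-viva equation): v_a = √[μ(2/r₁ − 1/a_t)] = 6.89641 km/s.
First burn Δv₁ = |v_a − v₁| = 5.438 km/s.
Circular speed at r₂: v₂ = √(μ/r₂) = 28.659 km/s.
Transfer-orbit speed at r₂: v_p = √[μ(2/r₂ − 1/a_t)] = 37.228 km/s.
Second burn Δv₂ = |v₂ − v_p| = 8.569 km/s.
Δv = Δv₁ + Δv₂ = 5.438 + 8.569 = 14.01 km/s.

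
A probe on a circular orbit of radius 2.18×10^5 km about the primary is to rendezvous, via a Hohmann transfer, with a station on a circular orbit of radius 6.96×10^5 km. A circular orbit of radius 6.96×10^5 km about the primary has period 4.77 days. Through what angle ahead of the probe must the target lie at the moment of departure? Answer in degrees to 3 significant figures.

φ = 84.2°

From Kepler's third law T² = 4π²r³/μ at r = 6.96×10^5 km, T = 4.77 days = 4.77 × 86400 s = 4.12128×10^5 s: μ = 4π²r³/T² = 7.83652×10^7 km³/s².
The Hohmann ellipse has a_t = (r₁ + r₂)/2 = 4.570×10^5 km.
The half-period of the transfer ellipse is t = π√(a_t³/μ) = 1.09638×10^5 s.
The target's mean motion on its circular orbit is ω₂ = √(μ/r₂³) = 1.52457×10^-5 rad/s.
Angle swept by the target during transfer: ω₂·t = 1.6715 rad = 95.77°.
Arrival is 180° from departure on the ellipse, so φ = 180° − 95.77° = 84.2°.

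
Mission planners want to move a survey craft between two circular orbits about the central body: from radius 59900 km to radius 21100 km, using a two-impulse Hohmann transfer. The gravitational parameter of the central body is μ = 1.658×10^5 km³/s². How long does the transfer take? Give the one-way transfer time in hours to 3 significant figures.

The Hohmann ellipse has a_t = (r₁ + r₂)/2 = 40500 km.
By Kepler's third law the transfer-orbit period is T = 2π√(a_t³/μ), so t = T/2 = 62880 s.
Converting: 62880 s ÷ 3600 s/hour = 17.5 hours.

t = 17.5 hours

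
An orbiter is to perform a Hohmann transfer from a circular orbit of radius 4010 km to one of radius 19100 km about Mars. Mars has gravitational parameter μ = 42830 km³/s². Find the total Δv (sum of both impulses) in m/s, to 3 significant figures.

Δv = 1550 m/s

Transfer-ellipse semi-major axis a_t = (r₁ + r₂)/2 = (4010 + 19100)/2 = 11555 km.
Circular speed at r₁: v₁ = √(μ/r₁) = √(42830/4010) = 3.26815 km/s.
Transfer-orbit speed at r₁ (vis-viva equation): v_p = √[μ(2/r₁ − 1/a_t)] = 4.20178 km/s.
First burn Δv₁ = |v_p − v₁| = 0.9336 km/s.
At r₂, v₂ = √(μ/r₂) = 1.49747 km/s.
Transfer-orbit speed at r₂: v_a = √[μ(2/r₂ − 1/a_t)] = 0.882154 km/s.
Second burn Δv₂ = |v₂ − v_a| = 0.6153 km/s.
Δv = Δv₁ + Δv₂ = 0.9336 + 0.6153 = 1.549 km/s.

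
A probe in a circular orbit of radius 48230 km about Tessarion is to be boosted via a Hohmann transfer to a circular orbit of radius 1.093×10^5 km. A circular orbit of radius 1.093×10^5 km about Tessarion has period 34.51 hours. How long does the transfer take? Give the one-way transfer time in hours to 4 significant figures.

From Kepler's third law T² = 4π²r³/μ at r = 1.093×10^5 km, T = 34.51 hours = 34.51 × 3600 s = 1.24236×10^5 s: μ = 4π²r³/T² = 3.33984×10^6 km³/s².
Transfer-ellipse semi-major axis a_t = (r₁ + r₂)/2 = (48230 + 1.093×10^5)/2 = 78765 km.
By Kepler's third law the transfer-orbit period is T = 2π√(a_t³/μ), so t = T/2 = 38000 s.
Converting: 38000 s ÷ 3600 s/hour = 10.56 hours.

t = 10.56 hours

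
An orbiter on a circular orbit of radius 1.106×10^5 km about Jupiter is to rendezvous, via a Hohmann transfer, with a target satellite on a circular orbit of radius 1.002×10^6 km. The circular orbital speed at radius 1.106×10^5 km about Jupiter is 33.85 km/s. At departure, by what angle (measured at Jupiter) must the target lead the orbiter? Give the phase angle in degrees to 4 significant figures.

From the circular-orbit relation v² = μ/r at r = 1.106×10^5 km: μ = v²r = (33.85)² × 1.106×10^5 = 1.26728×10^8 km³/s².
The Hohmann ellipse has a_t = (r₁ + r₂)/2 = 5.563×10^5 km.
Transfer time t = π√(a_t³/μ) = 1.1579×10^5 s.
Target angular speed ω₂ = √(μ/r₂³) = 1.1224×10^-5 rad/s.
Angle swept by the target during transfer: ω₂·t = 1.2996 rad = 74.46°.
Arrival is 180° from departure on the ellipse, so φ = 180° − 74.46° = 105.5°.

φ = 105.5°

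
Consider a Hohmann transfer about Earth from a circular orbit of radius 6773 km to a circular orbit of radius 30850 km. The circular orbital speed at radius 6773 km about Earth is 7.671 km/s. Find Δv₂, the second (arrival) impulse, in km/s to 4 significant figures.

Δv₂ = 1.438 km/s

From the circular-orbit relation v² = μ/r at r = 6773 km: μ = v²r = (7.671)² × 6773 = 3.98552×10^5 km³/s².
The Hohmann ellipse has a_t = (r₁ + r₂)/2 = 18811.5 km.
On the circular orbit at r = 30850 km, v_c = √(μ/r) = 3.5943 km/s.
Transfer-orbit speed at the same r (vis-viva, a = a_t): v_t = √[μ(2/r − 1/a_t)] = 2.1567 km/s.
Δv₂ = |v_t − v_c| = |2.1567 − 3.5943| = 1.438 km/s.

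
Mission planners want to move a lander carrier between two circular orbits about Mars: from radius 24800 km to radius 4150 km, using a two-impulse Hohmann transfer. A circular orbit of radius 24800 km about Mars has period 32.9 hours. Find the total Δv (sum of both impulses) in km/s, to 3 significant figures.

From Kepler's third law T² = 4π²r³/μ at r = 24800 km, T = 32.9 hours = 32.9 × 3600 s = 1.1844×10^5 s: μ = 4π²r³/T² = 42925.8 km³/s².
Semi-major axis of the transfer orbit: a_t = (24800 + 4150)/2 = 14475 km.
At r₁ the circular-orbit speed is v₁ = √(μ/r₁) = 1.31563 km/s.
Transfer-orbit speed at r₁ (vis-viva equation): v_a = √[μ(2/r₁ − 1/a_t)] = 0.704446 km/s.
First burn Δv₁ = |v_a − v₁| = 0.6112 km/s.
Circular speed at r₂: v₂ = √(μ/r₂) = 3.2161 km/s.
Transfer-orbit speed at r₂: v_p = √[μ(2/r₂ − 1/a_t)] = 4.2097 km/s.
Second burn Δv₂ = |v₂ − v_p| = 0.9936 km/s.
Δv = Δv₁ + Δv₂ = 0.6112 + 0.9936 = 1.605 km/s.

Δv = 1.60 km/s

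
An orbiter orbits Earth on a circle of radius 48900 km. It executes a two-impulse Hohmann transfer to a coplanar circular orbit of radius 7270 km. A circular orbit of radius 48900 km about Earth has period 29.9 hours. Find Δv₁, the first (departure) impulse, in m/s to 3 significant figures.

Δv₁ = 1400 m/s

From Kepler's third law T² = 4π²r³/μ at r = 48900 km, T = 29.9 hours = 29.9 × 3600 s = 1.0764×10^5 s: μ = 4π²r³/T² = 3.98418×10^5 km³/s².
The Hohmann ellipse has a_t = (r₁ + r₂)/2 = 28085 km.
On the circular orbit at r = 48900 km, v_c = √(μ/r) = 2.854 km/s.
Vis-viva on the transfer ellipse at r = 48900 km gives v_t = √[μ(2/r − 1/a_t)] = 1.452 km/s.
Δv₁ = |v_t − v_c| = |1.452 − 2.854| = 1.402 km/s.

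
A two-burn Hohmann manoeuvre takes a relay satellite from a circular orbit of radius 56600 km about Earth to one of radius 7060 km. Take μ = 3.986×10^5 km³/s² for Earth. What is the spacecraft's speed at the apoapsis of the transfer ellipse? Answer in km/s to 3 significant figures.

Semi-major axis of the transfer orbit: a_t = (56600 + 7060)/2 = 31830 km.
The apoapsis of the transfer ellipse is at r = 56600 km.
Applying v² = μ(2/r − 1/a_t): v = 1.250 km/s.

v = 1.25 km/s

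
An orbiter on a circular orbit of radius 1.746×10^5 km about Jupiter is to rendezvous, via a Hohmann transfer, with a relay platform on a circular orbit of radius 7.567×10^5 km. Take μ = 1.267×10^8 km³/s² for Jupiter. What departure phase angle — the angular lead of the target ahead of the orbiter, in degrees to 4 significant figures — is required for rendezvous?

φ = 93.11°

Semi-major axis of the transfer orbit: a_t = (1.746×10^5 + 7.567×10^5)/2 = 4.6565×10^5 km.
Transfer time t = π√(a_t³/μ) = 88685 s.
The target's mean motion on its circular orbit is ω₂ = √(μ/r₂³) = 1.7100×10^-5 rad/s.
Angle swept by the target during transfer: ω₂·t = 1.5165 rad = 86.89°.
The orbiter traverses 180° on the transfer ellipse, so the target must lead by 180° − 86.89° = 93.11°.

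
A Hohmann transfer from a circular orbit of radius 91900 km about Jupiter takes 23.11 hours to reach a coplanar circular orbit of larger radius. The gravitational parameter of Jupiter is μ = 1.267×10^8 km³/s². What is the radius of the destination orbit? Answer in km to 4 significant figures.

r₂ = 8.006×10^5 km

Transfer time t = 23.11 hours = 83196 s, and t = π√(a_t³/μ).
So a_t = (μ t²/π²)^(1/3) = (1.267×10^8 × (83196)² / π²)^(1/3) = 4.4623×10^5 km.
Since a_t = (r₁ + r₂)/2, r₂ = 2a_t − r₁ = 2×4.4623×10^5 − 91900 = 8.0056×10^5 km.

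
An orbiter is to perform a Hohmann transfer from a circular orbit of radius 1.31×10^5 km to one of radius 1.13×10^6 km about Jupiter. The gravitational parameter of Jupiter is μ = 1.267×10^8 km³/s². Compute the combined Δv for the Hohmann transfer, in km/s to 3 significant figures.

Δv = 16.3 km/s

Semi-major axis of the transfer orbit: a_t = (1.310×10^5 + 1.130×10^6)/2 = 6.305×10^5 km.
At r₁ the circular-orbit speed is v₁ = √(μ/r₁) = 31.099 km/s.
On the transfer ellipse at r₁, vis-viva gives v_p = √[μ(2/r₁ − 1/a_t)] = 41.634 km/s.
First burn Δv₁ = |v_p − v₁| = 10.535 km/s.
Circular speed at r₂: v₂ = √(μ/r₂) = 10.588857 km/s.
Transfer-orbit speed at r₂: v_a = √[μ(2/r₂ − 1/a_t)] = 4.8266098 km/s.
Second burn Δv₂ = |v₂ − v_a| = 5.7622 km/s.
Total Δv = Δv₁ + Δv₂ = 16.30 km/s.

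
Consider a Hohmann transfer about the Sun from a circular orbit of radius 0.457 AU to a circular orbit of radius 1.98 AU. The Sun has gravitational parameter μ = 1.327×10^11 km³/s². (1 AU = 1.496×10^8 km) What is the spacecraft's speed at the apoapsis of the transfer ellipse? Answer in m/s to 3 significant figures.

v = 13000 m/s

In km: r₁ = 0.457 × 1.496×10^8 = 6.83672×10^7 km; r₂ = 1.98 × 1.496×10^8 = 2.96208×10^8 km.
The Hohmann ellipse has a_t = (r₁ + r₂)/2 = 1.822876×10^8 km.
At apoapsis, r = 2.96208×10^8 km.
Vis-viva: v = √[μ(2/r − 1/a_t)] = √[1.327×10^11 × (2/2.96208×10^8 − 1/1.822876×10^8)] = 12.96 km/s.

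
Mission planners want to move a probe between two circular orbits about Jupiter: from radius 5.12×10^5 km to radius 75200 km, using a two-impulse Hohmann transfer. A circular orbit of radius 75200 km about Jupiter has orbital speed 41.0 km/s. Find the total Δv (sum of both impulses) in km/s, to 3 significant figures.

From the circular-orbit relation v² = μ/r at r = 75200 km: μ = v²r = (41.0)² × 75200 = 1.26411×10^8 km³/s².
Transfer-ellipse semi-major axis a_t = (r₁ + r₂)/2 = (5.120×10^5 + 75200)/2 = 2.936×10^5 km.
Circular speed at r₁: v₁ = √(μ/r₁) = √(1.26411×10^8/5.120×10^5) = 15.713 km/s.
Transfer-orbit speed at r₁ (vis-viva equation): v_a = √[μ(2/r₁ − 1/a_t)] = 7.9522 km/s.
First burn Δv₁ = |v_a − v₁| = 7.761 km/s.
Circular speed at r₂: v₂ = √(μ/r₂) = 41.00 km/s.
Transfer-orbit speed at r₂: v_p = √[μ(2/r₂ − 1/a_t)] = 54.14 km/s.
Second burn Δv₂ = |v₂ − v_p| = 13.14 km/s.
Total Δv = Δv₁ + Δv₂ = 20.90 km/s.

Δv = 20.9 km/s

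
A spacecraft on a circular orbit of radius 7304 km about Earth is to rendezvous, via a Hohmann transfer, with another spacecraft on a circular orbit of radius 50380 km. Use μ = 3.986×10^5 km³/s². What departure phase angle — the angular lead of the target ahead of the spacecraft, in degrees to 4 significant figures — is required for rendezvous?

φ = 102.0°

The Hohmann ellipse has a_t = (r₁ + r₂)/2 = 28842 km.
Transfer time t = π√(a_t³/μ) = 24374 s.
Target angular speed ω₂ = √(μ/r₂³) = 5.5832×10^-5 rad/s.
Angle swept by the target during transfer: ω₂·t = 1.3608 rad = 77.97°.
Arrival is 180° from departure on the ellipse, so φ = 180° − 77.97° = 102.0°.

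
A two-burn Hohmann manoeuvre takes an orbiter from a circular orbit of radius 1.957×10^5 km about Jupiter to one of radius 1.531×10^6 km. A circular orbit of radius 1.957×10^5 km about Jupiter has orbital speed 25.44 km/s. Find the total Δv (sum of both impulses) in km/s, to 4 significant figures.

From the circular-orbit relation v² = μ/r at r = 1.957×10^5 km: μ = v²r = (25.44)² × 1.957×10^5 = 1.26656×10^8 km³/s².
The Hohmann ellipse has a_t = (r₁ + r₂)/2 = 8.6335×10^5 km.
Circular speed at r₁: v₁ = √(μ/r₁) = √(1.26656×10^8/1.957×10^5) = 25.440 km/s.
On the transfer ellipse at r₁, vis-viva equation gives v_p = √[μ(2/r₁ − 1/a_t)] = 33.877 km/s.
First burn Δv₁ = |v_p − v₁| = 8.437 km/s.
Circular speed at r₂: v₂ = √(μ/r₂) = 9.095 km/s.
Transfer-orbit speed at r₂: v_a = √[μ(2/r₂ − 1/a_t)] = 4.330 km/s.
Second burn Δv₂ = |v₂ − v_a| = 4.765 km/s.
Total Δv = Δv₁ + Δv₂ = 13.20 km/s.

Δv = 13.20 km/s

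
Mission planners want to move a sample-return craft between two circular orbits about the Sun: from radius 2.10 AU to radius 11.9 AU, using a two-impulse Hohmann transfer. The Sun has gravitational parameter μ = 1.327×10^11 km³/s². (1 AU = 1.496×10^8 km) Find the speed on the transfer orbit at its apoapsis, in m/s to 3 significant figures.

v = 4730 m/s

In km: r₁ = 2.10 × 1.496×10^8 = 3.1416×10^8 km; r₂ = 11.9 × 1.496×10^8 = 1.78024×10^9 km.
The Hohmann ellipse has a_t = (r₁ + r₂)/2 = 1.0472×10^9 km.
The apoapsis of the transfer ellipse is at r = 1.78024×10^9 km.
From the vis-viva equation, v = √[μ(2/r − 1/a_t)] = 4.729 km/s.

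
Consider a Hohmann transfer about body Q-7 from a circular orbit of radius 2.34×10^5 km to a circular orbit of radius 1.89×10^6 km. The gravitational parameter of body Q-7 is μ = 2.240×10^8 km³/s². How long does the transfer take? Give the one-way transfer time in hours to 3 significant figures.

Transfer-ellipse semi-major axis a_t = (r₁ + r₂)/2 = (2.340×10^5 + 1.890×10^6)/2 = 1.062×10^6 km.
Half the transfer-orbit period gives t = π√(a_t³/μ) = 2.297×10^5 s.
Converting: 2.297×10^5 s ÷ 3600 s/hour = 63.8 hours.

t = 63.8 hours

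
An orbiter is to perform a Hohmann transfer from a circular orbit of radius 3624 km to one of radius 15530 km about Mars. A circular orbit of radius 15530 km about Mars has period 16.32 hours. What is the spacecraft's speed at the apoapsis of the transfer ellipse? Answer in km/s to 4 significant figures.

v = 1.022 km/s

From Kepler's third law T² = 4π²r³/μ at r = 15530 km, T = 16.32 hours = 16.32 × 3600 s = 58752 s: μ = 4π²r³/T² = 42838.0 km³/s².
Transfer-ellipse semi-major axis a_t = (r₁ + r₂)/2 = (3624 + 15530)/2 = 9577 km.
The apoapsis of the transfer ellipse is at r = 15530 km.
From the vis-viva equation, v = √[μ(2/r − 1/a_t)] = 1.022 km/s.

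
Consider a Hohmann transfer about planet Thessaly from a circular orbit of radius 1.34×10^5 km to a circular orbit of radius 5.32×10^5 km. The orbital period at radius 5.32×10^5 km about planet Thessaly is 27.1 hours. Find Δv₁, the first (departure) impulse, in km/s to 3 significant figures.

Δv₁ = 18.0 km/s

From Kepler's third law T² = 4π²r³/μ at r = 5.32×10^5 km, T = 27.1 hours = 27.1 × 3600 s = 97560 s: μ = 4π²r³/T² = 6.24527×10^8 km³/s².
Semi-major axis of the transfer orbit: a_t = (1.340×10^5 + 5.320×10^5)/2 = 3.330×10^5 km.
On the circular orbit at r = 1.340×10^5 km, v_c = √(μ/r) = 68.27 km/s.
Vis-viva on the transfer ellipse at r = 1.340×10^5 km gives v_t = √[μ(2/r − 1/a_t)] = 86.29 km/s.
Δv₁ = |v_t − v_c| = |86.29 − 68.27| = 18.02 km/s.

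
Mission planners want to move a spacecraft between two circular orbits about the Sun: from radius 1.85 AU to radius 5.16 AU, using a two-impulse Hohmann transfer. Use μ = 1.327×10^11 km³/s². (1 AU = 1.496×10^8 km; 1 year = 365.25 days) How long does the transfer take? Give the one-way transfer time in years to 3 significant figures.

In km: r₁ = 1.85 × 1.496×10^8 = 2.7676×10^8 km; r₂ = 5.16 × 1.496×10^8 = 7.71936×10^8 km.
Transfer-ellipse semi-major axis a_t = (r₁ + r₂)/2 = (2.7676×10^8 + 7.71936×10^8)/2 = 5.24348×10^8 km.
Half the transfer-orbit period gives t = π√(a_t³/μ) = 1.035×10^8 s.
Converting: 1.035×10^8 s ÷ 3.15576×10^7 s/year (365.25 × 86400) = 3.28 years.

t = 3.28 years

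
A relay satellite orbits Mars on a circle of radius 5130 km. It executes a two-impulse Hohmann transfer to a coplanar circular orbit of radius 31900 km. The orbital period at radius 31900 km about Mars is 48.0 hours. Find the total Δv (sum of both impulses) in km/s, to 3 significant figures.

From Kepler's third law T² = 4π²r³/μ at r = 31900 km, T = 48.0 hours = 48.0 × 3600 s = 1.728×10^5 s: μ = 4π²r³/T² = 42918.5 km³/s².
Semi-major axis of the transfer orbit: a_t = (5130 + 31900)/2 = 18515 km.
Circular speed at r₁: v₁ = √(μ/r₁) = √(42918.5/5130) = 2.8924 km/s.
Transfer-orbit speed at r₁ (v² = μ(2/r − 1/a)): v_p = √[μ(2/r₁ − 1/a_t)] = 3.7966 km/s.
First burn Δv₁ = |v_p − v₁| = 0.9042 km/s.
At r₂, v₂ = √(μ/r₂) = 1.160 km/s.
Transfer-orbit speed at r₂: v_a = √[μ(2/r₂ − 1/a_t)] = 0.6106 km/s.
Second burn Δv₂ = |v₂ − v_a| = 0.5494 km/s.
Δv = Δv₁ + Δv₂ = 0.9042 + 0.5494 = 1.454 km/s.

Δv = 1.45 km/s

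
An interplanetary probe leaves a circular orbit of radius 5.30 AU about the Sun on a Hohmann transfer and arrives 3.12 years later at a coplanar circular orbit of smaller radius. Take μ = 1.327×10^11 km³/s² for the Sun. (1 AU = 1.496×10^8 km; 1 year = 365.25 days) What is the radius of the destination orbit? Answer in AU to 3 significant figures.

r₂ = 1.48 AU

In km: r₁ = 5.30 × 1.496×10^8 = 7.9288×10^8 km.
Transfer time t = 3.12 years × 365.25 × 86400 s = 9.8459712×10^7 s, and t = π√(a_t³/μ).
So a_t = (μ t²/π²)^(1/3) = (1.327×10^11 × (9.8459712×10^7)² / π²)^(1/3) = 5.0703×10^8 km.
Since a_t = (r₁ + r₂)/2, r₂ = 2a_t − r₁ = 2×5.0703×10^8 − 7.9288×10^8 = 2.2118×10^8 km.
In AU: r₂ = 2.2118×10^8 / 1.496×10^8 = 1.48 AU.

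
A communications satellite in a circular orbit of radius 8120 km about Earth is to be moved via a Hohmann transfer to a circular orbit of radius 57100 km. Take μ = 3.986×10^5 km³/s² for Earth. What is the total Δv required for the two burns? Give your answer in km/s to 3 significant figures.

Transfer-ellipse semi-major axis a_t = (r₁ + r₂)/2 = (8120 + 57100)/2 = 32610 km.
At r₁ the circular-orbit speed is v₁ = √(μ/r₁) = 7.006 km/s.
Transfer-orbit speed at r₁ (vis-viva equation): v_p = √[μ(2/r₁ − 1/a_t)] = 9.271 km/s.
First burn Δv₁ = |v_p − v₁| = 2.265 km/s.
At r₂, v₂ = √(μ/r₂) = 2.642 km/s.
Transfer-orbit speed at r₂: v_a = √[μ(2/r₂ − 1/a_t)] = 1.318 km/s.
Second burn Δv₂ = |v₂ − v_a| = 1.324 km/s.
Total Δv = Δv₁ + Δv₂ = 3.589 km/s.

Δv = 3.59 km/s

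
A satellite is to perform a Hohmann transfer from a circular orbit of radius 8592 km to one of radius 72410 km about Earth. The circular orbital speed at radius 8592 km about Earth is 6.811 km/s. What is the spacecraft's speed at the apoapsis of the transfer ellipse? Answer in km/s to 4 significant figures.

From the circular-orbit relation v² = μ/r at r = 8592 km: μ = v²r = (6.811)² × 8592 = 3.98580×10^5 km³/s².
The Hohmann ellipse has a_t = (r₁ + r₂)/2 = 40501 km.
The apoapsis of the transfer ellipse is at r = 72410 km.
From the vis-viva equation, v = √[μ(2/r − 1/a_t)] = 1.081 km/s.

v = 1.081 km/s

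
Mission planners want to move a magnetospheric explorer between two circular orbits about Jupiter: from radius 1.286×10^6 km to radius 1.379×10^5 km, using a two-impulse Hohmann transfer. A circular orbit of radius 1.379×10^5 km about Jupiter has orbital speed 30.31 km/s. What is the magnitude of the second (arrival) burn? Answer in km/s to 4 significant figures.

From the circular-orbit relation v² = μ/r at r = 1.379×10^5 km: μ = v²r = (30.31)² × 1.379×10^5 = 1.26688×10^8 km³/s².
Transfer-ellipse semi-major axis a_t = (r₁ + r₂)/2 = (1.286×10^6 + 1.379×10^5)/2 = 7.1195×10^5 km.
On the circular orbit at r = 1.379×10^5 km, v_c = √(μ/r) = 30.31 km/s.
Vis-viva on the transfer ellipse at r = 1.379×10^5 km gives v_t = √[μ(2/r − 1/a_t)] = 40.74 km/s.
Δv₂ = |v_t − v_c| = |40.74 − 30.31| = 10.43 km/s.

Δv₂ = 10.43 km/s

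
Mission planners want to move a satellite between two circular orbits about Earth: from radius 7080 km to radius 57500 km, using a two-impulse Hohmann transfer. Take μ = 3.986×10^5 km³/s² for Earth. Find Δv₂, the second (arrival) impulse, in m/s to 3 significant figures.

Δv₂ = 1400 m/s

Semi-major axis of the transfer orbit: a_t = (7080 + 57500)/2 = 32290 km.
On the circular orbit at r = 57500 km, v_c = √(μ/r) = 2.633 km/s.
Vis-viva on the transfer ellipse at r = 57500 km gives v_t = √[μ(2/r − 1/a_t)] = 1.233 km/s.
Δv₂ = |v_t − v_c| = |1.233 − 2.633| = 1.400 km/s.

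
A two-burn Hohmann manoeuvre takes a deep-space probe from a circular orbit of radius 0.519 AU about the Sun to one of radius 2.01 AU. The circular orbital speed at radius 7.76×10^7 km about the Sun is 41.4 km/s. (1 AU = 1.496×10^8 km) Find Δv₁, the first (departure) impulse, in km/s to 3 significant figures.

Δv₁ = 10.8 km/s

From the circular-orbit relation v² = μ/r at r = 7.76×10^7 km: μ = v²r = (41.4)² × 7.76×10^7 = 1.33003×10^11 km³/s².
In km: r₁ = 0.519 × 1.496×10^8 = 7.76424×10^7 km; r₂ = 2.01 × 1.496×10^8 = 3.00696×10^8 km.
The Hohmann ellipse has a_t = (r₁ + r₂)/2 = 1.891692×10^8 km.
On the circular orbit at r = 7.76424×10^7 km, v_c = √(μ/r) = 41.39 km/s.
Vis-viva on the transfer ellipse at r = 7.76424×10^7 km gives v_t = √[μ(2/r − 1/a_t)] = 52.18 km/s.
Δv₁ = |v_t − v_c| = |52.18 − 41.39| = 10.79 km/s.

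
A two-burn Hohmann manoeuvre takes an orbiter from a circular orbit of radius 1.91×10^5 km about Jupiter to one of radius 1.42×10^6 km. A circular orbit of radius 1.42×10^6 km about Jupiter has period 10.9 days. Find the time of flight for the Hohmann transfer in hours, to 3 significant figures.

From Kepler's third law T² = 4π²r³/μ at r = 1.42×10^6 km, T = 10.9 days = 10.9 × 86400 s = 9.4176×10^5 s: μ = 4π²r³/T² = 1.27451×10^8 km³/s².
The Hohmann ellipse has a_t = (r₁ + r₂)/2 = 8.055×10^5 km.
Transfer time t = π√(a_t³/μ) = π√((8.055×10^5)³ / 1.27451×10^8) = 2.012×10^5 s.
Converting: 2.012×10^5 s ÷ 3600 s/hour = 55.9 hours.

t = 55.9 hours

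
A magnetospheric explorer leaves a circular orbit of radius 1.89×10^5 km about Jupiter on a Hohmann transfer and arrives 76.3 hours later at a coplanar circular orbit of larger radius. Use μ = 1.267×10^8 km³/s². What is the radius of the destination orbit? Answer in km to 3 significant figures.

Transfer time t = 76.3 hours = 2.7468×10^5 s, and t = π√(a_t³/μ).
So a_t = (μ t²/π²)^(1/3) = (1.267×10^8 × (2.7468×10^5)² / π²)^(1/3) = 9.8941×10^5 km.
Since a_t = (r₁ + r₂)/2, r₂ = 2a_t − r₁ = 2×9.8941×10^5 − 1.890×10^5 = 1.78982×10^6 km.

r₂ = 1.79×10^6 km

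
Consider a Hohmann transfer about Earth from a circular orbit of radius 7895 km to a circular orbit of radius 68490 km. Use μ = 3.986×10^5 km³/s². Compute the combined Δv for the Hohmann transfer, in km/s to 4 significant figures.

Transfer-ellipse semi-major axis a_t = (r₁ + r₂)/2 = (7895 + 68490)/2 = 38192.5 km.
Circular speed at r₁: v₁ = √(μ/r₁) = √(3.986×10^5/7895) = 7.1055 km/s.
Transfer-orbit speed at r₁ (vis-viva equation): v_p = √[μ(2/r₁ − 1/a_t)] = 9.5152 km/s.
First burn Δv₁ = |v_p − v₁| = 2.4097 km/s.
Circular speed at r₂: v₂ = √(μ/r₂) = 2.4124 km/s.
Transfer-orbit speed at r₂: v_a = √[μ(2/r₂ − 1/a_t)] = 1.0968 km/s.
Second burn Δv₂ = |v₂ − v_a| = 1.3156 km/s.
Total Δv = Δv₁ + Δv₂ = 3.725 km/s.

Δv = 3.725 km/s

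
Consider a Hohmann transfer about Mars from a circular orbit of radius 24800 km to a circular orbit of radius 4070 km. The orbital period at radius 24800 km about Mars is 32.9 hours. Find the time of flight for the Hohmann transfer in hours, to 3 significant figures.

From Kepler's third law T² = 4π²r³/μ at r = 24800 km, T = 32.9 hours = 32.9 × 3600 s = 1.1844×10^5 s: μ = 4π²r³/T² = 42925.8 km³/s².
Semi-major axis of the transfer orbit: a_t = (24800 + 4070)/2 = 14435 km.
Transfer time t = π√(a_t³/μ) = π√((14435)³ / 42925.8) = 26297.6 s.
Converting: 26297.6 s ÷ 3600 s/hour = 7.30 hours.

t = 7.30 hours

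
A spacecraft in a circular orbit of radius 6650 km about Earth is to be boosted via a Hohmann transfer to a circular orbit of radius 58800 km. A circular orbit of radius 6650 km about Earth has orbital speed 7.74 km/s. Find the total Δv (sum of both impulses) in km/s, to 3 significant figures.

From the circular-orbit relation v² = μ/r at r = 6650 km: μ = v²r = (7.74)² × 6650 = 3.98386×10^5 km³/s².
Transfer-ellipse semi-major axis a_t = (r₁ + r₂)/2 = (6650 + 58800)/2 = 32725 km.
Circular speed at r₁: v₁ = √(μ/r₁) = √(3.98386×10^5/6650) = 7.7400 km/s.
Transfer-orbit speed at r₁ (vis-viva equation): v_p = √[μ(2/r₁ − 1/a_t)] = 10.375 km/s.
First burn Δv₁ = |v_p − v₁| = 2.635 km/s.
Circular speed at r₂: v₂ = √(μ/r₂) = 2.603 km/s.
Transfer-orbit speed at r₂: v_a = √[μ(2/r₂ − 1/a_t)] = 1.173 km/s.
Second burn Δv₂ = |v₂ − v_a| = 1.430 km/s.
Total Δv = Δv₁ + Δv₂ = 4.065 km/s.

Δv = 4.06 km/s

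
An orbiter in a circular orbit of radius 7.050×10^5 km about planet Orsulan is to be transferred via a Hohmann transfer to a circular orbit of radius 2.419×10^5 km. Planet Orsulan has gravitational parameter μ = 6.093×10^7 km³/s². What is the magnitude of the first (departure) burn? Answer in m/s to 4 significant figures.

Transfer-ellipse semi-major axis a_t = (r₁ + r₂)/2 = (7.050×10^5 + 2.419×10^5)/2 = 4.7345×10^5 km.
Circular speed at r = 7.050×10^5 km: v_c = √(μ/r) = 9.2965 km/s.
Transfer-orbit speed at the same r (vis-viva, a = a_t): v_t = √[μ(2/r − 1/a_t)] = 6.6451 km/s.
Δv₁ = |v_t − v_c| = |6.6451 − 9.2965| = 2.651 km/s.

Δv₁ = 2651 m/s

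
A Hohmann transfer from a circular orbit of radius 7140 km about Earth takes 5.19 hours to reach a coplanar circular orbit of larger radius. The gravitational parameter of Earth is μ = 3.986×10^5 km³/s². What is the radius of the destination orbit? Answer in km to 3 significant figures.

r₂ = 41200 km

Transfer time t = 5.19 hours = 18684 s, and t = π√(a_t³/μ).
So a_t = (μ t²/π²)^(1/3) = (3.986×10^5 × (18684)² / π²)^(1/3) = 24158 km.
Since a_t = (r₁ + r₂)/2, r₂ = 2a_t − r₁ = 2×24158 − 7140 = 41176 km.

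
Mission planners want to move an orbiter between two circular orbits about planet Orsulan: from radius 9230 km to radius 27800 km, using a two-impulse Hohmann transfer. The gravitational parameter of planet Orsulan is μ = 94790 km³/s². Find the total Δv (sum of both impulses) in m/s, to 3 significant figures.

Transfer-ellipse semi-major axis a_t = (r₁ + r₂)/2 = (9230 + 27800)/2 = 18515 km.
Circular speed at r₁: v₁ = √(μ/r₁) = √(94790/9230) = 3.2046 km/s.
Transfer-orbit speed at r₁ (v² = μ(2/r − 1/a)): v_p = √[μ(2/r₁ − 1/a_t)] = 3.9268 km/s.
First burn Δv₁ = |v_p − v₁| = 0.7222 km/s.
Circular speed at r₂: v₂ = √(μ/r₂) = 1.84654 km/s.
Transfer-orbit speed at r₂: v_a = √[μ(2/r₂ − 1/a_t)] = 1.30376 km/s.
Second burn Δv₂ = |v₂ − v_a| = 0.5428 km/s.
Δv = Δv₁ + Δv₂ = 0.7222 + 0.5428 = 1.265 km/s.

Δv = 1260 m/s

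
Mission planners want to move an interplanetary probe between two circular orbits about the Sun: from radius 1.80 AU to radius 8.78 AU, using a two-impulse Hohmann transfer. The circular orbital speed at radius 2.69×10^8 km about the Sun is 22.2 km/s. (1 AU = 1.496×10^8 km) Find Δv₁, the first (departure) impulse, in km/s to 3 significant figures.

From the circular-orbit relation v² = μ/r at r = 2.69×10^8 km: μ = v²r = (22.2)² × 2.69×10^8 = 1.32574×10^11 km³/s².
In km: r₁ = 1.80 × 1.496×10^8 = 2.6928×10^8 km; r₂ = 8.78 × 1.496×10^8 = 1.313488×10^9 km.
Semi-major axis of the transfer orbit: a_t = (2.6928×10^8 + 1.313488×10^9)/2 = 7.91384×10^8 km.
On the circular orbit at r = 2.6928×10^8 km, v_c = √(μ/r) = 22.1885 km/s.
Transfer-orbit speed at the same r (vis-viva, a = a_t): v_t = √[μ(2/r − 1/a_t)] = 28.5855 km/s.
Δv₁ = |v_t − v_c| = |28.5855 − 22.1885| = 6.397 km/s.

Δv₁ = 6.40 km/s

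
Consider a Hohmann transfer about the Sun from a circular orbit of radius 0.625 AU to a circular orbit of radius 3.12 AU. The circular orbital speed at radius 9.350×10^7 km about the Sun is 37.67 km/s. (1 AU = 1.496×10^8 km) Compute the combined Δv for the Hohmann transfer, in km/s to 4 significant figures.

Δv = 18.07 km/s

From the circular-orbit relation v² = μ/r at r = 9.350×10^7 km: μ = v²r = (37.67)² × 9.350×10^7 = 1.32679×10^11 km³/s².
In km: r₁ = 0.625 × 1.496×10^8 = 9.350×10^7 km; r₂ = 3.12 × 1.496×10^8 = 4.66752×10^8 km.
Transfer-ellipse semi-major axis a_t = (r₁ + r₂)/2 = (9.350×10^7 + 4.66752×10^8)/2 = 2.80126×10^8 km.
Circular speed at r₁: v₁ = √(μ/r₁) = √(1.32679×10^11/9.350×10^7) = 37.670 km/s.
Transfer-orbit speed at r₁ (vis-viva): v_p = √[μ(2/r₁ − 1/a_t)] = 48.625 km/s.
First burn Δv₁ = |v_p − v₁| = 10.955 km/s.
Circular speed at r₂: v₂ = √(μ/r₂) = 16.860 km/s.
Transfer-orbit speed at r₂: v_a = √[μ(2/r₂ − 1/a_t)] = 9.7406 km/s.
Second burn Δv₂ = |v₂ − v_a| = 7.1194 km/s.
Total Δv = Δv₁ + Δv₂ = 18.07 km/s.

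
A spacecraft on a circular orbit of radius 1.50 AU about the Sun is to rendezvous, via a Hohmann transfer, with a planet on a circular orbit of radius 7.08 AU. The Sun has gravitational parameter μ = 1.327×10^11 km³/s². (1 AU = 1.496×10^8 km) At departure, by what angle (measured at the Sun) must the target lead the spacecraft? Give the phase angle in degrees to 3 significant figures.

In km: r₁ = 1.50 × 1.496×10^8 = 2.244×10^8 km; r₂ = 7.08 × 1.496×10^8 = 1.059168×10^9 km.
Semi-major axis of the transfer orbit: a_t = (2.244×10^8 + 1.059168×10^9)/2 = 6.41784×10^8 km.
Transfer time t = π√(a_t³/μ) = 1.4022×10^8 s.
The target's mean motion on its circular orbit is ω₂ = √(μ/r₂³) = 1.0568×10^-8 rad/s.
Angle swept by the target during transfer: ω₂·t = 1.4818 rad = 84.90°.
Arrival is 180° from departure on the ellipse, so φ = 180° − 84.90° = 95.1°.

φ = 95.1°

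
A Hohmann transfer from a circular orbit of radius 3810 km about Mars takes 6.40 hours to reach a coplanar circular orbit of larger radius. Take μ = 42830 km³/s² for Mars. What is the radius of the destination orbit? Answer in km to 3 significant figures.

Transfer time t = 6.40 hours = 23040 s, and t = π√(a_t³/μ).
So a_t = (μ t²/π²)^(1/3) = (42830 × (23040)² / π²)^(1/3) = 13207 km.
Since a_t = (r₁ + r₂)/2, r₂ = 2a_t − r₁ = 2×13207 − 3810 = 22604 km.

r₂ = 22600 km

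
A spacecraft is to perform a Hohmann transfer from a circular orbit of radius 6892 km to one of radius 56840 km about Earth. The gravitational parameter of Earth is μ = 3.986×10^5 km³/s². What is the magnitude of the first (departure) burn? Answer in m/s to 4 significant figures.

Transfer-ellipse semi-major axis a_t = (r₁ + r₂)/2 = (6892 + 56840)/2 = 31866 km.
On the circular orbit at r = 6892 km, v_c = √(μ/r) = 7.6049 km/s.
Transfer-orbit speed at the same r (vis-viva, a = a_t): v_t = √[μ(2/r − 1/a_t)] = 10.157 km/s.
Δv₁ = |v_t − v_c| = |10.157 − 7.6049| = 2.552 km/s.

Δv₁ = 2552 m/s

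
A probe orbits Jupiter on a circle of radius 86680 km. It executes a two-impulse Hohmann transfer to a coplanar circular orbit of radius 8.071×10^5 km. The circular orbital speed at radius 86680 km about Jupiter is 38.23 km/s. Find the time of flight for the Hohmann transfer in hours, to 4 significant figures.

t = 23.16 hours

From the circular-orbit relation v² = μ/r at r = 86680 km: μ = v²r = (38.23)² × 86680 = 1.26686×10^8 km³/s².
Semi-major axis of the transfer orbit: a_t = (86680 + 8.071×10^5)/2 = 4.4689×10^5 km.
Half the transfer-orbit period gives t = π√(a_t³/μ) = 83380 s.
Converting: 83380 s ÷ 3600 s/hour = 23.16 hours.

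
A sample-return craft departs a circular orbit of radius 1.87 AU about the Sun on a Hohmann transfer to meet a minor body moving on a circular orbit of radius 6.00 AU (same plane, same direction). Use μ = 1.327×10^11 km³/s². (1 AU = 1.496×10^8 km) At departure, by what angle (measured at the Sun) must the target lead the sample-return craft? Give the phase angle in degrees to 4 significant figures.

In km: r₁ = 1.87 × 1.496×10^8 = 2.79752×10^8 km; r₂ = 6.00 × 1.496×10^8 = 8.976×10^8 km.
The Hohmann ellipse has a_t = (r₁ + r₂)/2 = 5.88676×10^8 km.
The half-period of the transfer ellipse is t = π√(a_t³/μ) = 1.2318×10^8 s.
Target angular speed ω₂ = √(μ/r₂³) = 1.3546×10^-8 rad/s.
Angle swept by the target during transfer: ω₂·t = 1.6686 rad = 95.60°.
The sample-return craft traverses 180° on the transfer ellipse, so the target must lead by 180° − 95.60° = 84.40°.

φ = 84.40°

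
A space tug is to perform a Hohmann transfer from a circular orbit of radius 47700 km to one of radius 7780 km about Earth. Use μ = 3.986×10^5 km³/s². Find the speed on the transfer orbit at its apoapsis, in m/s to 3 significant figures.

v = 1530 m/s

Semi-major axis of the transfer orbit: a_t = (47700 + 7780)/2 = 27740 km.
The apoapsis of the transfer ellipse is at r = 47700 km.
Applying v² = μ(2/r − 1/a_t): v = 1.531 km/s.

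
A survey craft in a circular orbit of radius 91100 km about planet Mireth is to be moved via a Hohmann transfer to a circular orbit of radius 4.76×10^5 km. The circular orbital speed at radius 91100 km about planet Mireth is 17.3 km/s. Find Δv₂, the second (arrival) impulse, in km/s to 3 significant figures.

Δv₂ = 3.28 km/s

From the circular-orbit relation v² = μ/r at r = 91100 km: μ = v²r = (17.3)² × 91100 = 2.72653×10^7 km³/s².
The Hohmann ellipse has a_t = (r₁ + r₂)/2 = 2.8355×10^5 km.
On the circular orbit at r = 4.760×10^5 km, v_c = √(μ/r) = 7.568 km/s.
Vis-viva on the transfer ellipse at r = 4.760×10^5 km gives v_t = √[μ(2/r − 1/a_t)] = 4.290 km/s.
Δv₂ = |v_t − v_c| = |4.290 − 7.568| = 3.278 km/s.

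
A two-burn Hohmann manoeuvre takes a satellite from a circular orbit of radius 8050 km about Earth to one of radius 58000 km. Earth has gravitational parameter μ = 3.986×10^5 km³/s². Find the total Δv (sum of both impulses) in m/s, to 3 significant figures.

Δv = 3620 m/s

The Hohmann ellipse has a_t = (r₁ + r₂)/2 = 33025 km.
Circular speed at r₁: v₁ = √(μ/r₁) = √(3.986×10^5/8050) = 7.0367 km/s.
On the transfer ellipse at r₁, vis-viva gives v_p = √[μ(2/r₁ − 1/a_t)] = 9.3253 km/s.
First burn Δv₁ = |v_p − v₁| = 2.289 km/s.
At r₂, v₂ = √(μ/r₂) = 2.6215 km/s.
Transfer-orbit speed at r₂: v_a = √[μ(2/r₂ − 1/a_t)] = 1.2943 km/s.
Second burn Δv₂ = |v₂ − v_a| = 1.327 km/s.
Δv = Δv₁ + Δv₂ = 2.289 + 1.327 = 3.616 km/s.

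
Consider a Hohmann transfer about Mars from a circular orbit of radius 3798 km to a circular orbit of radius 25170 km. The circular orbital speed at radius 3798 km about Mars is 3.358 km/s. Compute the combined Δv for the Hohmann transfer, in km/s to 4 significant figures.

Δv = 1.705 km/s

From the circular-orbit relation v² = μ/r at r = 3798 km: μ = v²r = (3.358)² × 3798 = 42826.9 km³/s².
Transfer-ellipse semi-major axis a_t = (r₁ + r₂)/2 = (3798 + 25170)/2 = 14484 km.
Circular speed at r₁: v₁ = √(μ/r₁) = √(42826.9/3798) = 3.3580 km/s.
On the transfer ellipse at r₁, vis-viva equation gives v_p = √[μ(2/r₁ − 1/a_t)] = 4.4267 km/s.
First burn Δv₁ = |v_p − v₁| = 1.0687 km/s.
At r₂, v₂ = √(μ/r₂) = 1.30442 km/s.
Transfer-orbit speed at r₂: v_a = √[μ(2/r₂ − 1/a_t)] = 0.667959 km/s.
Second burn Δv₂ = |v₂ − v_a| = 0.63646 km/s.
Total Δv = Δv₁ + Δv₂ = 1.705 km/s.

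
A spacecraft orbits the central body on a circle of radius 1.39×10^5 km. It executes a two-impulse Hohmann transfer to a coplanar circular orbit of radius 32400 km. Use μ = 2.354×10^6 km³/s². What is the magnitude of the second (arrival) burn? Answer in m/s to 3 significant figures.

Δv₂ = 2330 m/s

Transfer-ellipse semi-major axis a_t = (r₁ + r₂)/2 = (1.390×10^5 + 32400)/2 = 85700 km.
On the circular orbit at r = 32400 km, v_c = √(μ/r) = 8.52375 km/s.
Vis-viva on the transfer ellipse at r = 32400 km gives v_t = √[μ(2/r − 1/a_t)] = 10.8554 km/s.
Δv₂ = |v_t − v_c| = |10.8554 − 8.52375| = 2.332 km/s.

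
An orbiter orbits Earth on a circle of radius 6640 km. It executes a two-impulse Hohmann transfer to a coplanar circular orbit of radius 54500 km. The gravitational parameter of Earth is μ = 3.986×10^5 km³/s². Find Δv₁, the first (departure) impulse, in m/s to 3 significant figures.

Δv₁ = 2600 m/s

The Hohmann ellipse has a_t = (r₁ + r₂)/2 = 30570 km.
On the circular orbit at r = 6640 km, v_c = √(μ/r) = 7.7479 km/s.
Vis-viva on the transfer ellipse at r = 6640 km gives v_t = √[μ(2/r − 1/a_t)] = 10.345 km/s.
Δv₁ = |v_t − v_c| = |10.345 − 7.7479| = 2.597 km/s.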